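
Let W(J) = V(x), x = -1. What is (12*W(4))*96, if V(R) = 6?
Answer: 6912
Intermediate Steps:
W(J) = 6
(12*W(4))*96 = (12*6)*96 = 72*96 = 6912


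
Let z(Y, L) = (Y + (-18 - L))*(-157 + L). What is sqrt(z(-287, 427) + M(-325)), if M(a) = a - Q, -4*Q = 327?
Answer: I*sqrt(791533)/2 ≈ 444.84*I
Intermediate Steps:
z(Y, L) = (-157 + L)*(-18 + Y - L) (z(Y, L) = (-18 + Y - L)*(-157 + L) = (-157 + L)*(-18 + Y - L))
Q = -327/4 (Q = -1/4*327 = -327/4 ≈ -81.750)
M(a) = 327/4 + a (M(a) = a - 1*(-327/4) = a + 327/4 = 327/4 + a)
sqrt(z(-287, 427) + M(-325)) = sqrt((2826 - 1*427**2 - 157*(-287) + 139*427 + 427*(-287)) + (327/4 - 325)) = sqrt((2826 - 1*182329 + 45059 + 59353 - 122549) - 973/4) = sqrt((2826 - 182329 + 45059 + 59353 - 122549) - 973/4) = sqrt(-197640 - 973/4) = sqrt(-791533/4) = I*sqrt(791533)/2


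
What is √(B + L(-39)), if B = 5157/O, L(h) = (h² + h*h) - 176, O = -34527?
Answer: 5*√15184088407/11509 ≈ 53.534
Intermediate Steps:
L(h) = -176 + 2*h² (L(h) = (h² + h²) - 176 = 2*h² - 176 = -176 + 2*h²)
B = -1719/11509 (B = 5157/(-34527) = 5157*(-1/34527) = -1719/11509 ≈ -0.14936)
√(B + L(-39)) = √(-1719/11509 + (-176 + 2*(-39)²)) = √(-1719/11509 + (-176 + 2*1521)) = √(-1719/11509 + (-176 + 3042)) = √(-1719/11509 + 2866) = √(32983075/11509) = 5*√15184088407/11509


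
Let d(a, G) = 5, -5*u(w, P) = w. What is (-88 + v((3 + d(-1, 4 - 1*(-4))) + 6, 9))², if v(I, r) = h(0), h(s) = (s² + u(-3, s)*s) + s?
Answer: 7744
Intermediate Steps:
u(w, P) = -w/5
h(s) = s² + 8*s/5 (h(s) = (s² + (-⅕*(-3))*s) + s = (s² + 3*s/5) + s = s² + 8*s/5)
v(I, r) = 0 (v(I, r) = (⅕)*0*(8 + 5*0) = (⅕)*0*(8 + 0) = (⅕)*0*8 = 0)
(-88 + v((3 + d(-1, 4 - 1*(-4))) + 6, 9))² = (-88 + 0)² = (-88)² = 7744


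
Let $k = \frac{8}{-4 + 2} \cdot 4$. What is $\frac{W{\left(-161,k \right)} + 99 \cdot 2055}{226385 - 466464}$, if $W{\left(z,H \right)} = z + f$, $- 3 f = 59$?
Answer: $- \frac{609793}{720237} \approx -0.84666$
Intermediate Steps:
$f = - \frac{59}{3}$ ($f = \left(- \frac{1}{3}\right) 59 = - \frac{59}{3} \approx -19.667$)
$k = -16$ ($k = \frac{8}{-2} \cdot 4 = 8 \left(- \frac{1}{2}\right) 4 = \left(-4\right) 4 = -16$)
$W{\left(z,H \right)} = - \frac{59}{3} + z$ ($W{\left(z,H \right)} = z - \frac{59}{3} = - \frac{59}{3} + z$)
$\frac{W{\left(-161,k \right)} + 99 \cdot 2055}{226385 - 466464} = \frac{\left(- \frac{59}{3} - 161\right) + 99 \cdot 2055}{226385 - 466464} = \frac{- \frac{542}{3} + 203445}{-240079} = \frac{609793}{3} \left(- \frac{1}{240079}\right) = - \frac{609793}{720237}$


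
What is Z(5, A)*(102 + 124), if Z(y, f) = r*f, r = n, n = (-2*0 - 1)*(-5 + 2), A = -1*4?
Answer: -2712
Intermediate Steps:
A = -4
n = 3 (n = (0 - 1)*(-3) = -1*(-3) = 3)
r = 3
Z(y, f) = 3*f
Z(5, A)*(102 + 124) = (3*(-4))*(102 + 124) = -12*226 = -2712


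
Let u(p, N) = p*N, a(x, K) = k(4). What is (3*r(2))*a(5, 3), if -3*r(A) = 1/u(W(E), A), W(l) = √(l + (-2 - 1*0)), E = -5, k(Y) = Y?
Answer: 2*I*√7/7 ≈ 0.75593*I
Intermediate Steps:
a(x, K) = 4
W(l) = √(-2 + l) (W(l) = √(l + (-2 + 0)) = √(l - 2) = √(-2 + l))
u(p, N) = N*p
r(A) = I*√7/(21*A) (r(A) = -1/(A*√(-2 - 5))/3 = -(-I*√7/(7*A))/3 = -(-1)*I*√7/(21*A) = I*√7/(21*A))
(3*r(2))*a(5, 3) = (3*((1/21)*I*√7/2))*4 = (3*((1/21)*I*√7*(½)))*4 = (3*(I*√7/42))*4 = (I*√7/14)*4 = 2*I*√7/7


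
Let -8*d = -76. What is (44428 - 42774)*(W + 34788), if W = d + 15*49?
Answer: 58770755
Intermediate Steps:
d = 19/2 (d = -⅛*(-76) = 19/2 ≈ 9.5000)
W = 1489/2 (W = 19/2 + 15*49 = 19/2 + 735 = 1489/2 ≈ 744.50)
(44428 - 42774)*(W + 34788) = (44428 - 42774)*(1489/2 + 34788) = 1654*(71065/2) = 58770755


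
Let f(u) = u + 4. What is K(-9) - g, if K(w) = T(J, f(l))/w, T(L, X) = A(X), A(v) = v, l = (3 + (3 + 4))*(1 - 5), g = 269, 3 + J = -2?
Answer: -265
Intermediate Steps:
J = -5 (J = -3 - 2 = -5)
l = -40 (l = (3 + 7)*(-4) = 10*(-4) = -40)
f(u) = 4 + u
T(L, X) = X
K(w) = -36/w (K(w) = (4 - 40)/w = -36/w)
K(-9) - g = -36/(-9) - 1*269 = -36*(-⅑) - 269 = 4 - 269 = -265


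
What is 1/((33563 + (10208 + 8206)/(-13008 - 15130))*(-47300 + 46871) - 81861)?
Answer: -1279/18520057179 ≈ -6.9060e-8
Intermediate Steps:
1/((33563 + (10208 + 8206)/(-13008 - 15130))*(-47300 + 46871) - 81861) = 1/((33563 + 18414/(-28138))*(-429) - 81861) = 1/((33563 + 18414*(-1/28138))*(-429) - 81861) = 1/((33563 - 837/1279)*(-429) - 81861) = 1/((42926240/1279)*(-429) - 81861) = 1/(-18415356960/1279 - 81861) = 1/(-18520057179/1279) = -1279/18520057179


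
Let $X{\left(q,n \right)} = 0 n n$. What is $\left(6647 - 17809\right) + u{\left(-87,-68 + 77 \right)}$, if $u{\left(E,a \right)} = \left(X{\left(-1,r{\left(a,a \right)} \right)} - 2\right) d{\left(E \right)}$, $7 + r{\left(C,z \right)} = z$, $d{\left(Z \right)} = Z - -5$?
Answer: $-10998$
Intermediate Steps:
$d{\left(Z \right)} = 5 + Z$ ($d{\left(Z \right)} = Z + 5 = 5 + Z$)
$r{\left(C,z \right)} = -7 + z$
$X{\left(q,n \right)} = 0$ ($X{\left(q,n \right)} = 0 n = 0$)
$u{\left(E,a \right)} = -10 - 2 E$ ($u{\left(E,a \right)} = \left(0 - 2\right) \left(5 + E\right) = - 2 \left(5 + E\right) = -10 - 2 E$)
$\left(6647 - 17809\right) + u{\left(-87,-68 + 77 \right)} = \left(6647 - 17809\right) - -164 = -11162 + \left(-10 + 174\right) = -11162 + 164 = -10998$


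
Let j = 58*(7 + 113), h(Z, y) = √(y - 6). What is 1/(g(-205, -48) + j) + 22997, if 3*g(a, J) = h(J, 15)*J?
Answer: 158955265/6912 ≈ 22997.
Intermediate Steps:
h(Z, y) = √(-6 + y)
j = 6960 (j = 58*120 = 6960)
g(a, J) = J (g(a, J) = (√(-6 + 15)*J)/3 = (√9*J)/3 = (3*J)/3 = J)
1/(g(-205, -48) + j) + 22997 = 1/(-48 + 6960) + 22997 = 1/6912 + 22997 = 158955265/6912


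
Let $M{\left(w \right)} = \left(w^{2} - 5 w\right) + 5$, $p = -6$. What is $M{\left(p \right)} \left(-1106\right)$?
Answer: $-78526$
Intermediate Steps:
$M{\left(w \right)} = 5 + w^{2} - 5 w$
$M{\left(p \right)} \left(-1106\right) = \left(5 + \left(-6\right)^{2} - -30\right) \left(-1106\right) = \left(5 + 36 + 30\right) \left(-1106\right) = 71 \left(-1106\right) = -78526$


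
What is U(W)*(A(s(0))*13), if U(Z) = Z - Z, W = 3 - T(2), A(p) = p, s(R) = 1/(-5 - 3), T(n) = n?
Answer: 0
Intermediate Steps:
s(R) = -1/8 (s(R) = 1/(-8) = -1/8)
W = 1 (W = 3 - 1*2 = 3 - 2 = 1)
U(Z) = 0
U(W)*(A(s(0))*13) = 0*(-1/8*13) = 0*(-13/8) = 0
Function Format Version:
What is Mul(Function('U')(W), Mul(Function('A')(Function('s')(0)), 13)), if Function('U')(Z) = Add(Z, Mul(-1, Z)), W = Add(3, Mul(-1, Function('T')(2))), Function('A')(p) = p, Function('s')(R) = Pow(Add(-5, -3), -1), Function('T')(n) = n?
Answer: 0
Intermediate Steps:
Function('s')(R) = Rational(-1, 8) (Function('s')(R) = Pow(-8, -1) = Rational(-1, 8))
W = 1 (W = Add(3, Mul(-1, 2)) = Add(3, -2) = 1)
Function('U')(Z) = 0
Mul(Function('U')(W), Mul(Function('A')(Function('s')(0)), 13)) = Mul(0, Mul(Rational(-1, 8), 13)) = Mul(0, Rational(-13, 8)) = 0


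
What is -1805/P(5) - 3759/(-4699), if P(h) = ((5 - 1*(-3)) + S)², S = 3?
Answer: -8026856/568579 ≈ -14.117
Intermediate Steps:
P(h) = 121 (P(h) = ((5 - 1*(-3)) + 3)² = ((5 + 3) + 3)² = (8 + 3)² = 11² = 121)
-1805/P(5) - 3759/(-4699) = -1805/121 - 3759/(-4699) = -1805*1/121 - 3759*(-1/4699) = -1805/121 + 3759/4699 = -8026856/568579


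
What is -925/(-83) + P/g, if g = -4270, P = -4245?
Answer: 860417/70882 ≈ 12.139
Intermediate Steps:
-925/(-83) + P/g = -925/(-83) - 4245/(-4270) = -925*(-1/83) - 4245*(-1/4270) = 925/83 + 849/854 = 860417/70882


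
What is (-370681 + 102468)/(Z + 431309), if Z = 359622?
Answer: -268213/790931 ≈ -0.33911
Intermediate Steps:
(-370681 + 102468)/(Z + 431309) = (-370681 + 102468)/(359622 + 431309) = -268213/790931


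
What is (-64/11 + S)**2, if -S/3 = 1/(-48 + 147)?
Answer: 37249/1089 ≈ 34.205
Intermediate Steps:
S = -1/33 (S = -3/(-48 + 147) = -3/99 = -3*1/99 = -1/33 ≈ -0.030303)
(-64/11 + S)**2 = (-64/11 - 1/33)**2 = (-193/33)**2 = 37249/1089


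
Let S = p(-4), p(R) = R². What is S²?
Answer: 256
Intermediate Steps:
S = 16 (S = (-4)² = 16)
S² = 16² = 256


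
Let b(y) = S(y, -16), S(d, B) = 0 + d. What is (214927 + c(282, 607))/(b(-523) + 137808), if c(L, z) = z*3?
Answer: 216748/137285 ≈ 1.5788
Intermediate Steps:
c(L, z) = 3*z
S(d, B) = d
b(y) = y
(214927 + c(282, 607))/(b(-523) + 137808) = (214927 + 3*607)/(-523 + 137808) = (214927 + 1821)/137285 = 216748*(1/137285) = 216748/137285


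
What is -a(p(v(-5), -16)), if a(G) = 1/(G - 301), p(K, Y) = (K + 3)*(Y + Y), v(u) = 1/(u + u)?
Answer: 5/1969 ≈ 0.0025394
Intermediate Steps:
v(u) = 1/(2*u)
p(K, Y) = 2*Y*(3 + K) (p(K, Y) = (3 + K)*(2*Y) = 2*Y*(3 + K))
a(G) = 1/(-301 + G)
-a(p(v(-5), -16)) = -1/(-301 + 2*(-16)*(3 + (½)/(-5))) = -1/(-301 + 2*(-16)*(3 + (½)*(-⅕))) = -1/(-301 + 2*(-16)*(3 - ⅒)) = -1/(-301 + 2*(-16)*(29/10)) = -1/(-301 - 464/5) = -1/(-1969/5) = -1*(-5/1969) = 5/1969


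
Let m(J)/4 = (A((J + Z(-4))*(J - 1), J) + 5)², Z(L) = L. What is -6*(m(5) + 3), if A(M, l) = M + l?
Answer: -4722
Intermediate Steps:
m(J) = 4*(5 + J + (-1 + J)*(-4 + J))² (m(J) = 4*(((J - 4)*(J - 1) + J) + 5)² = 4*(((-4 + J)*(-1 + J) + J) + 5)² = 4*(((-1 + J)*(-4 + J) + J) + 5)² = 4*((J + (-1 + J)*(-4 + J)) + 5)² = 4*(5 + J + (-1 + J)*(-4 + J))²)
-6*(m(5) + 3) = -6*(4*(9 + 5² - 4*5)² + 3) = -6*(4*(9 + 25 - 20)² + 3) = -6*(4*14² + 3) = -6*(4*196 + 3) = -6*(784 + 3) = -6*787 = -4722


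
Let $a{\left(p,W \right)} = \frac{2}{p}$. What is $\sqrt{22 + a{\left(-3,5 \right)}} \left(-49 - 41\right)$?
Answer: $- 240 \sqrt{3} \approx -415.69$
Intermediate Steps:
$\sqrt{22 + a{\left(-3,5 \right)}} \left(-49 - 41\right) = \sqrt{22 + \frac{2}{-3}} \left(-49 - 41\right) = \sqrt{22 + 2 \left(- \frac{1}{3}\right)} \left(-90\right) = \sqrt{22 - \frac{2}{3}} \left(-90\right) = \sqrt{\frac{64}{3}} \left(-90\right) = \frac{8 \sqrt{3}}{3} \left(-90\right) = - 240 \sqrt{3}$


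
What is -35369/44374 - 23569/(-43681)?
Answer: -45372953/176209154 ≈ -0.25749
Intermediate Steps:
-35369/44374 - 23569/(-43681) = -35369*1/44374 - 23569*(-1/43681) = -35369/44374 + 23569/43681 = -45372953/176209154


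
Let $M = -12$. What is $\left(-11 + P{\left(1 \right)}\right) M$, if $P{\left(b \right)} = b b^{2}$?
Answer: $120$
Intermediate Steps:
$P{\left(b \right)} = b^{3}$
$\left(-11 + P{\left(1 \right)}\right) M = \left(-11 + 1^{3}\right) \left(-12\right) = \left(-11 + 1\right) \left(-12\right) = \left(-10\right) \left(-12\right) = 120$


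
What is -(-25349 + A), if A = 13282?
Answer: 12067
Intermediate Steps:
-(-25349 + A) = -(-25349 + 13282) = -1*(-12067) = 12067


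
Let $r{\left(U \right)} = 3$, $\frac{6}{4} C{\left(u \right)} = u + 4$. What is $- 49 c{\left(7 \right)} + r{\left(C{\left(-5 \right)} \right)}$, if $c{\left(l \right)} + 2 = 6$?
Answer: $-193$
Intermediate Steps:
$C{\left(u \right)} = \frac{8}{3} + \frac{2 u}{3}$ ($C{\left(u \right)} = \frac{2 \left(u + 4\right)}{3} = \frac{2 \left(4 + u\right)}{3} = \frac{8}{3} + \frac{2 u}{3}$)
$c{\left(l \right)} = 4$ ($c{\left(l \right)} = -2 + 6 = 4$)
$- 49 c{\left(7 \right)} + r{\left(C{\left(-5 \right)} \right)} = \left(-49\right) 4 + 3 = -196 + 3 = -193$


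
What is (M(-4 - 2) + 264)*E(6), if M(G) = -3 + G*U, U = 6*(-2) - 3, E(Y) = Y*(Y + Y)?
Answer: 25272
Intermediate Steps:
E(Y) = 2*Y² (E(Y) = Y*(2*Y) = 2*Y²)
U = -15 (U = -12 - 3 = -15)
M(G) = -3 - 15*G (M(G) = -3 + G*(-15) = -3 - 15*G)
(M(-4 - 2) + 264)*E(6) = ((-3 - 15*(-4 - 2)) + 264)*(2*6²) = ((-3 - 15*(-6)) + 264)*(2*36) = ((-3 + 90) + 264)*72 = (87 + 264)*72 = 351*72 = 25272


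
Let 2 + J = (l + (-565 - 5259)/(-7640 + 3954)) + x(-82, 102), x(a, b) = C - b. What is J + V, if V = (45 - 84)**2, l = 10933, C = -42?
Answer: 22686556/1843 ≈ 12310.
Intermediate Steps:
x(a, b) = -42 - b
V = 1521 (V = (-39)**2 = 1521)
J = 19883353/1843 (J = -2 + ((10933 + (-565 - 5259)/(-7640 + 3954)) + (-42 - 1*102)) = -2 + ((10933 - 5824/(-3686)) + (-42 - 102)) = -2 + ((10933 - 5824*(-1/3686)) - 144) = -2 + ((10933 + 2912/1843) - 144) = -2 + (20152431/1843 - 144) = -2 + 19887039/1843 = 19883353/1843 ≈ 10789.)
J + V = 19883353/1843 + 1521 = 22686556/1843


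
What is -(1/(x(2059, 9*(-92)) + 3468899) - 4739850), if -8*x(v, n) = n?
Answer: 32885102999248/6938005 ≈ 4.7398e+6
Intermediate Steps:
x(v, n) = -n/8
-(1/(x(2059, 9*(-92)) + 3468899) - 4739850) = -(1/(-9*(-92)/8 + 3468899) - 4739850) = -(1/(-⅛*(-828) + 3468899) - 4739850) = -(1/(207/2 + 3468899) - 4739850) = -(1/(6938005/2) - 4739850) = -(2/6938005 - 4739850) = -1*(-32885102999248/6938005) = 32885102999248/6938005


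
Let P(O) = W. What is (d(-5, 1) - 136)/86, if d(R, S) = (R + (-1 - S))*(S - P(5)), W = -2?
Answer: -157/86 ≈ -1.8256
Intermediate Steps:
P(O) = -2
d(R, S) = (2 + S)*(-1 + R - S) (d(R, S) = (R + (-1 - S))*(S - 1*(-2)) = (-1 + R - S)*(S + 2) = (-1 + R - S)*(2 + S) = (2 + S)*(-1 + R - S))
(d(-5, 1) - 136)/86 = ((-2 - 1*1² - 3*1 + 2*(-5) - 5*1) - 136)/86 = ((-2 - 1*1 - 3 - 10 - 5) - 136)*(1/86) = ((-2 - 1 - 3 - 10 - 5) - 136)*(1/86) = (-21 - 136)*(1/86) = -157*1/86 = -157/86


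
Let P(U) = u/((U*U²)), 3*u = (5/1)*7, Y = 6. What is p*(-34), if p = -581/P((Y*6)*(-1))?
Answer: -394989696/5 ≈ -7.8998e+7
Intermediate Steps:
u = 35/3 (u = ((5/1)*7)/3 = ((5*1)*7)/3 = (5*7)/3 = (⅓)*35 = 35/3 ≈ 11.667)
P(U) = 35/(3*U³) (P(U) = 35/(3*((U*U²))) = 35/(3*(U³)) = 35/(3*U³))
p = 11617344/5 (p = -581/(35/(3*((6*6)*(-1))³)) = -581/(35/(3*(36*(-1))³)) = -581/((35/3)/(-36)³) = -581/((35/3)*(-1/46656)) = -581/(-35/139968) = -581*(-139968/35) = 11617344/5 ≈ 2.3235e+6)
p*(-34) = (11617344/5)*(-34) = -394989696/5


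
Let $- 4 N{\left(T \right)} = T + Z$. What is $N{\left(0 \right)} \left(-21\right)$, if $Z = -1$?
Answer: $- \frac{21}{4} \approx -5.25$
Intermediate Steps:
$N{\left(T \right)} = \frac{1}{4} - \frac{T}{4}$ ($N{\left(T \right)} = - \frac{T - 1}{4} = - \frac{-1 + T}{4} = \frac{1}{4} - \frac{T}{4}$)
$N{\left(0 \right)} \left(-21\right) = \left(\frac{1}{4} - 0\right) \left(-21\right) = \left(\frac{1}{4} + 0\right) \left(-21\right) = \frac{1}{4} \left(-21\right) = - \frac{21}{4}$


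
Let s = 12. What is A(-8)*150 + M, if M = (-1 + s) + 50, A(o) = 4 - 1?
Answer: 511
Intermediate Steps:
A(o) = 3
M = 61 (M = (-1 + 12) + 50 = 11 + 50 = 61)
A(-8)*150 + M = 3*150 + 61 = 450 + 61 = 511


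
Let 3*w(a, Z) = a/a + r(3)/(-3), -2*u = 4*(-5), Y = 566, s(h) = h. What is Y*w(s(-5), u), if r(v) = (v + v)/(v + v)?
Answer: 1132/9 ≈ 125.78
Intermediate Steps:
r(v) = 1 (r(v) = (2*v)/((2*v)) = (2*v)*(1/(2*v)) = 1)
u = 10 (u = -2*(-5) = -½*(-20) = 10)
w(a, Z) = 2/9 (w(a, Z) = (a/a + 1/(-3))/3 = (1 + 1*(-⅓))/3 = (1 - ⅓)/3 = (⅓)*(⅔) = 2/9)
Y*w(s(-5), u) = 566*(2/9) = 1132/9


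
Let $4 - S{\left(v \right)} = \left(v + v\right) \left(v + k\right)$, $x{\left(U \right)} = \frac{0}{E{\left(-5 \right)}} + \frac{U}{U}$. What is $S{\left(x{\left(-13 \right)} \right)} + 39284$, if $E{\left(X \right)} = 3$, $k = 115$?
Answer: $39056$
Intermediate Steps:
$x{\left(U \right)} = 1$ ($x{\left(U \right)} = \frac{0}{3} + \frac{U}{U} = 0 \cdot \frac{1}{3} + 1 = 0 + 1 = 1$)
$S{\left(v \right)} = 4 - 2 v \left(115 + v\right)$ ($S{\left(v \right)} = 4 - \left(v + v\right) \left(v + 115\right) = 4 - 2 v \left(115 + v\right)$)
$S{\left(x{\left(-13 \right)} \right)} + 39284 = \left(4 - 230 - 2 \cdot 1^{2}\right) + 39284 = \left(4 - 230 - 2\right) + 39284 = -228 + 39284 = 39056$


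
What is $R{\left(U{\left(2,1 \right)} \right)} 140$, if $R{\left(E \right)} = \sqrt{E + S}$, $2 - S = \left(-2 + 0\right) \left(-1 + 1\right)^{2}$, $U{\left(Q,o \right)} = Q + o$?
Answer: $140 \sqrt{5} \approx 313.05$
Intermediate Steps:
$S = 2$ ($S = 2 - \left(-2 + 0\right) \left(-1 + 1\right)^{2} = 2 - - 2 \cdot 0^{2} = 2 - \left(-2\right) 0 = 2 - 0 = 2 + 0 = 2$)
$R{\left(E \right)} = \sqrt{2 + E}$ ($R{\left(E \right)} = \sqrt{E + 2} = \sqrt{2 + E}$)
$R{\left(U{\left(2,1 \right)} \right)} 140 = \sqrt{2 + \left(2 + 1\right)} 140 = \sqrt{2 + 3} \cdot 140 = \sqrt{5} \cdot 140 = 140 \sqrt{5}$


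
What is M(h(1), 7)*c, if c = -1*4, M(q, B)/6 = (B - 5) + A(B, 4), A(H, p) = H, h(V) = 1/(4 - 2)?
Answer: -216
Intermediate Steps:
h(V) = 1/2
M(q, B) = -30 + 12*B (M(q, B) = 6*((B - 5) + B) = 6*((-5 + B) + B) = 6*(-5 + 2*B) = -30 + 12*B)
c = -4
M(h(1), 7)*c = (-30 + 12*7)*(-4) = (-30 + 84)*(-4) = 54*(-4) = -216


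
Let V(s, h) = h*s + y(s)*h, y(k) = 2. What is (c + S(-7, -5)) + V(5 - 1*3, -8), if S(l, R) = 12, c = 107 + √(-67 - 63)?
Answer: 87 + I*√130 ≈ 87.0 + 11.402*I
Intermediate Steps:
c = 107 + I*√130 (c = 107 + √(-130) = 107 + I*√130 ≈ 107.0 + 11.402*I)
V(s, h) = 2*h + h*s (V(s, h) = h*s + 2*h = 2*h + h*s)
(c + S(-7, -5)) + V(5 - 1*3, -8) = ((107 + I*√130) + 12) - 8*(2 + (5 - 1*3)) = (119 + I*√130) - 8*(2 + (5 - 3)) = (119 + I*√130) - 8*(2 + 2) = (119 + I*√130) - 8*4 = (119 + I*√130) - 32 = 87 + I*√130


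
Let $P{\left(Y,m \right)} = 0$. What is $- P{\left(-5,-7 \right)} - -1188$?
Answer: $1188$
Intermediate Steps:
$- P{\left(-5,-7 \right)} - -1188 = \left(-1\right) 0 - -1188 = 0 + 1188 = 1188$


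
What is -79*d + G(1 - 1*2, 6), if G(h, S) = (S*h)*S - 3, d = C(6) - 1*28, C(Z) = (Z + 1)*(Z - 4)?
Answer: 1067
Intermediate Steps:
C(Z) = (1 + Z)*(-4 + Z)
d = -14 (d = (-4 + 6² - 3*6) - 1*28 = (-4 + 36 - 18) - 28 = 14 - 28 = -14)
G(h, S) = -3 + h*S² (G(h, S) = h*S² - 3 = -3 + h*S²)
-79*d + G(1 - 1*2, 6) = -79*(-14) + (-3 + (1 - 1*2)*6²) = 1106 + (-3 + (1 - 2)*36) = 1106 + (-3 - 1*36) = 1106 + (-3 - 36) = 1106 - 39 = 1067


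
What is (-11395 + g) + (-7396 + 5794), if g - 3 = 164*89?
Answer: 1602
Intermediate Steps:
g = 14599 (g = 3 + 164*89 = 3 + 14596 = 14599)
(-11395 + g) + (-7396 + 5794) = (-11395 + 14599) + (-7396 + 5794) = 3204 - 1602 = 1602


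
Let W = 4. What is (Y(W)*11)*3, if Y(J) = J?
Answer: 132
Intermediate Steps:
(Y(W)*11)*3 = (4*11)*3 = 44*3 = 132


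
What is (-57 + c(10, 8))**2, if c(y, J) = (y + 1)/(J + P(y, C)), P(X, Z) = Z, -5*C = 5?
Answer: 150544/49 ≈ 3072.3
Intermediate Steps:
C = -1 (C = -1/5*5 = -1)
c(y, J) = (1 + y)/(-1 + J) (c(y, J) = (y + 1)/(J - 1) = (1 + y)/(-1 + J))
(-57 + c(10, 8))**2 = (-57 + (1 + 10)/(-1 + 8))**2 = (-57 + 11/7)**2 = (-388/7)**2 = 150544/49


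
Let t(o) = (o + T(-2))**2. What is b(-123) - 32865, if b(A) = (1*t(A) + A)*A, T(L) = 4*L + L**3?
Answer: -2394219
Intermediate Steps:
T(L) = L**3 + 4*L
t(o) = (-16 + o)**2 (t(o) = (o - 2*(4 + (-2)**2))**2 = (o - 2*(4 + 4))**2 = (o - 2*8)**2 = (o - 16)**2 = (-16 + o)**2)
b(A) = A*(A + (-16 + A)**2) (b(A) = (1*(-16 + A)**2 + A)*A = ((-16 + A)**2 + A)*A = (A + (-16 + A)**2)*A = A*(A + (-16 + A)**2))
b(-123) - 32865 = -123*(-123 + (-16 - 123)**2) - 32865 = -123*(-123 + (-139)**2) - 32865 = -123*(-123 + 19321) - 32865 = -123*19198 - 32865 = -2361354 - 32865 = -2394219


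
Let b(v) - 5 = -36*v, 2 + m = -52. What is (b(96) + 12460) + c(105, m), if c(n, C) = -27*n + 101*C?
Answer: 720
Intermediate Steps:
m = -54 (m = -2 - 52 = -54)
b(v) = 5 - 36*v
(b(96) + 12460) + c(105, m) = ((5 - 36*96) + 12460) + (-27*105 + 101*(-54)) = ((5 - 3456) + 12460) + (-2835 - 5454) = (-3451 + 12460) - 8289 = 9009 - 8289 = 720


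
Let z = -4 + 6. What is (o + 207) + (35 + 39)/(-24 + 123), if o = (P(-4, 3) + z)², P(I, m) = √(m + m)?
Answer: 21557/99 + 4*√6 ≈ 227.55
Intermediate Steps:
P(I, m) = √2*√m (P(I, m) = √(2*m) = √2*√m)
z = 2
o = (2 + √6)² (o = (√2*√3 + 2)² = (√6 + 2)² = (2 + √6)² ≈ 19.798)
(o + 207) + (35 + 39)/(-24 + 123) = ((2 + √6)² + 207) + (35 + 39)/(-24 + 123) = (207 + (2 + √6)²) + 74/99 = 20567/99 + (2 + √6)²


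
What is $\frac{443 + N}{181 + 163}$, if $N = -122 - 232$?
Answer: $\frac{89}{344} \approx 0.25872$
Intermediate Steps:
$N = -354$
$\frac{443 + N}{181 + 163} = \frac{443 - 354}{181 + 163} = \frac{89}{344}$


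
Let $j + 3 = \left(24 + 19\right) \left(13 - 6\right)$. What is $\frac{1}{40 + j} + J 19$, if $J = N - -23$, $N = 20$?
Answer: $\frac{276147}{338} \approx 817.0$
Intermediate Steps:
$j = 298$ ($j = -3 + \left(24 + 19\right) \left(13 - 6\right) = -3 + 43 \cdot 7 = -3 + 301 = 298$)
$J = 43$ ($J = 20 - -23 = 20 + 23 = 43$)
$\frac{1}{40 + j} + J 19 = \frac{1}{40 + 298} + 43 \cdot 19 = \frac{1}{338} + 817 = \frac{276147}{338}$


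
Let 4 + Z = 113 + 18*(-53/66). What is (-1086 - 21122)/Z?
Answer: -15268/65 ≈ -234.89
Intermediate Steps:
Z = 1040/11 (Z = -4 + (113 + 18*(-53/66)) = -4 + (113 - 159/11) = -4 + 1084/11 = 1040/11 ≈ 94.545)
(-1086 - 21122)/Z = (-1086 - 21122)/(1040/11) = -22208*11/1040 = -15268/65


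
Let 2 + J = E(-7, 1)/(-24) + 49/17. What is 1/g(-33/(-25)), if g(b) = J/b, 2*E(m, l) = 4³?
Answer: -1683/575 ≈ -2.9270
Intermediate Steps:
E(m, l) = 32 (E(m, l) = (½)*4³ = (½)*64 = 32)
J = -23/51 (J = -2 + (32/(-24) + 49/17) = -2 + (32*(-1/24) + 49*(1/17)) = -2 + (-4/3 + 49/17) = -2 + 79/51 = -23/51 ≈ -0.45098)
g(b) = -23/(51*b)
1/g(-33/(-25)) = 1/(-23/(51*((-33/(-25))))) = 1/(-23/(51*((-33*(-1/25))))) = 1/(-23/(51*33/25)) = 1/(-23/51*25/33) = 1/(-575/1683) = -1683/575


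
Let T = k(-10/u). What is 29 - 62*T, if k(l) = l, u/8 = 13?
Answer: 909/26 ≈ 34.962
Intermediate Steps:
u = 104 (u = 8*13 = 104)
T = -5/52 (T = -10/104 = -10*1/104 = -5/52 ≈ -0.096154)
29 - 62*T = 29 - 62*(-5/52) = 29 + 155/26 = 909/26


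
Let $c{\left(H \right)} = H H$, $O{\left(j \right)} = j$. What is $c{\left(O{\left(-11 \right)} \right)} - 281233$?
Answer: $-281112$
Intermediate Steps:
$c{\left(H \right)} = H^{2}$
$c{\left(O{\left(-11 \right)} \right)} - 281233 = \left(-11\right)^{2} - 281233 = 121 - 281233 = -281112$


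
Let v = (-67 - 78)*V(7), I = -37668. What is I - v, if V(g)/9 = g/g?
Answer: -36363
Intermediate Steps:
V(g) = 9 (V(g) = 9*(g/g) = 9*1 = 9)
v = -1305 (v = (-67 - 78)*9 = -145*9 = -1305)
I - v = -37668 - 1*(-1305) = -37668 + 1305 = -36363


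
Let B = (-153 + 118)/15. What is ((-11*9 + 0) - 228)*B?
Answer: 763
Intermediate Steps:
B = -7/3 (B = -35*1/15 = -7/3 ≈ -2.3333)
((-11*9 + 0) - 228)*B = ((-11*9 + 0) - 228)*(-7/3) = ((-99 + 0) - 228)*(-7/3) = (-99 - 228)*(-7/3) = -327*(-7/3) = 763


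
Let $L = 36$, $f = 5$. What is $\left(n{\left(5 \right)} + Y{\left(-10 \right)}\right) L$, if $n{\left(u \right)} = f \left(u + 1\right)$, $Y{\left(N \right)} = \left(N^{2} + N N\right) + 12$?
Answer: $8712$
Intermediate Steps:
$Y{\left(N \right)} = 12 + 2 N^{2}$ ($Y{\left(N \right)} = \left(N^{2} + N^{2}\right) + 12 = 2 N^{2} + 12 = 12 + 2 N^{2}$)
$n{\left(u \right)} = 5 + 5 u$ ($n{\left(u \right)} = 5 \left(u + 1\right) = 5 \left(1 + u\right) = 5 + 5 u$)
$\left(n{\left(5 \right)} + Y{\left(-10 \right)}\right) L = \left(\left(5 + 5 \cdot 5\right) + \left(12 + 2 \left(-10\right)^{2}\right)\right) 36 = \left(\left(5 + 25\right) + \left(12 + 2 \cdot 100\right)\right) 36 = \left(30 + \left(12 + 200\right)\right) 36 = \left(30 + 212\right) 36 = 242 \cdot 36 = 8712$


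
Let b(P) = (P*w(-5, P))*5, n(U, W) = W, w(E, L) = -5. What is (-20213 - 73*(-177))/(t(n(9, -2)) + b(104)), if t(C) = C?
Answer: 3646/1301 ≈ 2.8025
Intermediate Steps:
b(P) = -25*P (b(P) = (P*(-5))*5 = -5*P*5 = -25*P)
(-20213 - 73*(-177))/(t(n(9, -2)) + b(104)) = (-20213 - 73*(-177))/(-2 - 25*104) = (-20213 + 12921)/(-2 - 2600) = -7292/(-2602) = -7292*(-1/2602) = 3646/1301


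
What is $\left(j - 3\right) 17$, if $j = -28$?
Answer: $-527$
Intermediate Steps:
$\left(j - 3\right) 17 = \left(-28 - 3\right) 17 = \left(-31\right) 17 = -527$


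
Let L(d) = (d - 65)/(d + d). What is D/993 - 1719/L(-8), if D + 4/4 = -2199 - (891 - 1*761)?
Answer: -27481562/72489 ≈ -379.11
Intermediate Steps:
D = -2330 (D = -1 + (-2199 - (891 - 1*761)) = -1 + (-2199 - (891 - 761)) = -1 + (-2199 - 1*130) = -1 + (-2199 - 130) = -1 - 2329 = -2330)
L(d) = (-65 + d)/(2*d) (L(d) = (-65 + d)/((2*d)) = (-65 + d)*(1/(2*d)) = (-65 + d)/(2*d))
D/993 - 1719/L(-8) = -2330/993 - 1719*(-16/(-65 - 8)) = -2330*1/993 - 1719/((1/2)*(-1/8)*(-73)) = -2330/993 - 1719/73/16 = -2330/993 - 1719*16/73 = -2330/993 - 27504/73 = -27481562/72489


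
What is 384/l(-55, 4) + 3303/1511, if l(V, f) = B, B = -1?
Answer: -576921/1511 ≈ -381.81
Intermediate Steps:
l(V, f) = -1
384/l(-55, 4) + 3303/1511 = 384/(-1) + 3303/1511 = 384*(-1) + 3303*(1/1511) = -384 + 3303/1511 = -576921/1511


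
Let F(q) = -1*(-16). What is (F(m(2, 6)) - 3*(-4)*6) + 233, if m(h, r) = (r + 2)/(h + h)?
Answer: 321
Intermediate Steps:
m(h, r) = (2 + r)/(2*h) (m(h, r) = (2 + r)/((2*h)) = (2 + r)*(1/(2*h)) = (2 + r)/(2*h))
F(q) = 16
(F(m(2, 6)) - 3*(-4)*6) + 233 = (16 - 3*(-4)*6) + 233 = (16 + 12*6) + 233 = (16 + 72) + 233 = 88 + 233 = 321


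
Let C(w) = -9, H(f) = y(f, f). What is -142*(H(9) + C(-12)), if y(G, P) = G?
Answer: 0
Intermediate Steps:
H(f) = f
-142*(H(9) + C(-12)) = -142*(9 - 9) = -142*0 = 0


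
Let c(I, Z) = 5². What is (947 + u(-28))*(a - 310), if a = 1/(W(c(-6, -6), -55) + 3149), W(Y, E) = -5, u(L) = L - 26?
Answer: -870352627/3144 ≈ -2.7683e+5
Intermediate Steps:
c(I, Z) = 25
u(L) = -26 + L
a = 1/3144 (a = 1/(-5 + 3149) = 1/3144 ≈ 0.00031807)
(947 + u(-28))*(a - 310) = (947 + (-26 - 28))*(1/3144 - 310) = (947 - 54)*(-974639/3144) = 893*(-974639/3144) = -870352627/3144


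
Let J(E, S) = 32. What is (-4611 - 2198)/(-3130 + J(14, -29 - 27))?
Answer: 6809/3098 ≈ 2.1979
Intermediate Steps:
(-4611 - 2198)/(-3130 + J(14, -29 - 27)) = (-4611 - 2198)/(-3130 + 32) = -6809/(-3098) = -6809*(-1/3098) = 6809/3098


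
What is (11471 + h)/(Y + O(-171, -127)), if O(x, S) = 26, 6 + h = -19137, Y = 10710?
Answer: -959/1342 ≈ -0.71461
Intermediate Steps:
h = -19143 (h = -6 - 19137 = -19143)
(11471 + h)/(Y + O(-171, -127)) = (11471 - 19143)/(10710 + 26) = -7672/10736 = -7672*1/10736 = -959/1342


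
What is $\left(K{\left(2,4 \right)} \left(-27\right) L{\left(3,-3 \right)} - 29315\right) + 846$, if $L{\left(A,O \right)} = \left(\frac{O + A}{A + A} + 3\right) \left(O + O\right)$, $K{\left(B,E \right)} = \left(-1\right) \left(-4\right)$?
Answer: $-26525$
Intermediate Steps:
$K{\left(B,E \right)} = 4$
$L{\left(A,O \right)} = 2 O \left(3 + \frac{A + O}{2 A}\right)$ ($L{\left(A,O \right)} = \left(\frac{A + O}{2 A} + 3\right) 2 O = \left(3 + \frac{A + O}{2 A}\right) 2 O = 2 O \left(3 + \frac{A + O}{2 A}\right)$)
$\left(K{\left(2,4 \right)} \left(-27\right) L{\left(3,-3 \right)} - 29315\right) + 846 = \left(4 \left(-27\right) \left(- \frac{3 \left(-3 + 7 \cdot 3\right)}{3}\right) - 29315\right) + 846 = \left(- 108 \left(\left(-3\right) \frac{1}{3} \left(-3 + 21\right)\right) - 29315\right) + 846 = \left(- 108 \left(\left(-3\right) \frac{1}{3} \cdot 18\right) - 29315\right) + 846 = \left(\left(-108\right) \left(-18\right) - 29315\right) + 846 = \left(1944 - 29315\right) + 846 = -27371 + 846 = -26525$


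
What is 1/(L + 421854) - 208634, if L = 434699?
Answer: -178706078601/856553 ≈ -2.0863e+5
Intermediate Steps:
1/(L + 421854) - 208634 = 1/(434699 + 421854) - 208634 = 1/856553 - 208634 = -178706078601/856553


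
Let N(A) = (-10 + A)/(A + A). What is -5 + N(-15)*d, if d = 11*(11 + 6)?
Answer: 905/6 ≈ 150.83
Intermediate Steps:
N(A) = (-10 + A)/(2*A) (N(A) = (-10 + A)/((2*A)) = (-10 + A)*(1/(2*A)) = (-10 + A)/(2*A))
d = 187 (d = 11*17 = 187)
-5 + N(-15)*d = -5 + ((½)*(-10 - 15)/(-15))*187 = -5 + ((½)*(-1/15)*(-25))*187 = -5 + (⅚)*187 = -5 + 935/6 = 905/6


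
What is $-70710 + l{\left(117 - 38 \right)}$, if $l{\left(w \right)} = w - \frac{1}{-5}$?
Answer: $- \frac{353154}{5} \approx -70631.0$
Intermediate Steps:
$l{\left(w \right)} = \frac{1}{5} + w$ ($l{\left(w \right)} = w - - \frac{1}{5} = w + \frac{1}{5} = \frac{1}{5} + w$)
$-70710 + l{\left(117 - 38 \right)} = -70710 + \left(\frac{1}{5} + \left(117 - 38\right)\right) = -70710 + \left(\frac{1}{5} + 79\right) = -70710 + \frac{396}{5} = - \frac{353154}{5}$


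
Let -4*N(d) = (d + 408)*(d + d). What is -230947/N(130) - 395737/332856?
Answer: 31516585871/5819987160 ≈ 5.4152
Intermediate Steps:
N(d) = -d*(408 + d)/2 (N(d) = -(d + 408)*(d + d)/4 = -(408 + d)*2*d/4 = -d*(408 + d)/2)
-230947/N(130) - 395737/332856 = -230947*(-1/(65*(408 + 130))) - 395737/332856 = -230947/((-½*130*538)) - 395737*1/332856 = -230947/(-34970) - 395737/332856 = -230947*(-1/34970) - 395737/332856 = 230947/34970 - 395737/332856 = 31516585871/5819987160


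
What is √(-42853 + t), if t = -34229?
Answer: I*√77082 ≈ 277.64*I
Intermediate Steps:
√(-42853 + t) = √(-42853 - 34229) = √(-77082) = I*√77082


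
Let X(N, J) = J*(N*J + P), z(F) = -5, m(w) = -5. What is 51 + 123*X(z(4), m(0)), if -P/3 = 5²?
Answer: 30801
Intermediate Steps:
P = -75 (P = -3*5² = -3*25 = -75)
X(N, J) = J*(-75 + J*N) (X(N, J) = J*(N*J - 75) = J*(J*N - 75) = J*(-75 + J*N))
51 + 123*X(z(4), m(0)) = 51 + 123*(-5*(-75 - 5*(-5))) = 51 + 123*(-5*(-75 + 25)) = 51 + 123*(-5*(-50)) = 51 + 123*250 = 51 + 30750 = 30801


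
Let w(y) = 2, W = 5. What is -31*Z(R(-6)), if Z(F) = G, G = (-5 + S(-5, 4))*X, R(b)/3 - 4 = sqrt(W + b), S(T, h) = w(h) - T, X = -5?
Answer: 310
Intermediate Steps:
S(T, h) = 2 - T
R(b) = 12 + 3*sqrt(5 + b)
G = -10 (G = (-5 + (2 - 1*(-5)))*(-5) = (-5 + (2 + 5))*(-5) = (-5 + 7)*(-5) = 2*(-5) = -10)
Z(F) = -10
-31*Z(R(-6)) = -31*(-10) = 310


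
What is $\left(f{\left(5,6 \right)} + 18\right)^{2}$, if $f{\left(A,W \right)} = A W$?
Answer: $2304$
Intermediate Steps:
$\left(f{\left(5,6 \right)} + 18\right)^{2} = \left(5 \cdot 6 + 18\right)^{2} = \left(30 + 18\right)^{2} = 48^{2} = 2304$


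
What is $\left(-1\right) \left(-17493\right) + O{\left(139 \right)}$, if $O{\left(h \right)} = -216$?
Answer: $17277$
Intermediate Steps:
$\left(-1\right) \left(-17493\right) + O{\left(139 \right)} = \left(-1\right) \left(-17493\right) - 216 = 17493 - 216 = 17277$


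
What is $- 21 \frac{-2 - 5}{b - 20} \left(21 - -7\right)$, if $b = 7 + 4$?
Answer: $- \frac{1372}{3} \approx -457.33$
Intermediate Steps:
$b = 11$
$- 21 \frac{-2 - 5}{b - 20} \left(21 - -7\right) = - 21 \frac{-2 - 5}{11 - 20} \left(21 - -7\right) = - 21 \left(- \frac{7}{-9}\right) \left(21 + 7\right) = - 21 \left(\left(-7\right) \left(- \frac{1}{9}\right)\right) 28 = \left(-21\right) \frac{7}{9} \cdot 28 = \left(- \frac{49}{3}\right) 28 = - \frac{1372}{3}$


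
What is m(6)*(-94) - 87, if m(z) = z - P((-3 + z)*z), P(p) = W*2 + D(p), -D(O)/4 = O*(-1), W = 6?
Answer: 7245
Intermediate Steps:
D(O) = 4*O (D(O) = -4*O*(-1) = -(-4)*O = 4*O)
P(p) = 12 + 4*p (P(p) = 6*2 + 4*p = 12 + 4*p)
m(z) = -12 + z - 4*z*(-3 + z) (m(z) = z - (12 + 4*((-3 + z)*z)) = z - (12 + 4*(z*(-3 + z))) = z - (12 + 4*z*(-3 + z)) = z + (-12 - 4*z*(-3 + z)) = -12 + z - 4*z*(-3 + z))
m(6)*(-94) - 87 = (-12 + 6 - 4*6*(-3 + 6))*(-94) - 87 = (-12 + 6 - 4*6*3)*(-94) - 87 = (-12 + 6 - 72)*(-94) - 87 = -78*(-94) - 87 = 7332 - 87 = 7245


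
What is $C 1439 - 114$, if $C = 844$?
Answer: $1214402$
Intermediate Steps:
$C 1439 - 114 = 844 \cdot 1439 - 114 = 1214516 - 114 = 1214402$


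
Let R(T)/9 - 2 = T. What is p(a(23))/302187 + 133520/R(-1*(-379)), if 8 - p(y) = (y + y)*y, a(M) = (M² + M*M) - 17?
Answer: 10972050458/345399741 ≈ 31.766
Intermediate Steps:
a(M) = -17 + 2*M² (a(M) = (M² + M²) - 17 = 2*M² - 17 = -17 + 2*M²)
p(y) = 8 - 2*y² (p(y) = 8 - (y + y)*y = 8 - 2*y*y = 8 - 2*y²)
R(T) = 18 + 9*T
p(a(23))/302187 + 133520/R(-1*(-379)) = (8 - 2*(-17 + 2*23²)²)/302187 + 133520/(18 + 9*(-1*(-379))) = (8 - 2*(-17 + 2*529)²)*(1/302187) + 133520/(18 + 9*379) = (8 - 2*(-17 + 1058)²)*(1/302187) + 133520/(18 + 3411) = (8 - 2*1041²)*(1/302187) + 133520/3429 = (8 - 2*1083681)*(1/302187) + 133520*(1/3429) = (8 - 2167362)*(1/302187) + 133520/3429 = -2167354*1/302187 + 133520/3429 = -2167354/302187 + 133520/3429 = 10972050458/345399741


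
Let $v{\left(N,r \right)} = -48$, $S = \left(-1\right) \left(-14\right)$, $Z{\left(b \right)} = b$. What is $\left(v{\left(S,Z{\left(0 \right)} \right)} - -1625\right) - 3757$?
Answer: $-2180$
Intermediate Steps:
$S = 14$
$\left(v{\left(S,Z{\left(0 \right)} \right)} - -1625\right) - 3757 = \left(-48 - -1625\right) - 3757 = \left(-48 + 1625\right) - 3757 = 1577 - 3757 = -2180$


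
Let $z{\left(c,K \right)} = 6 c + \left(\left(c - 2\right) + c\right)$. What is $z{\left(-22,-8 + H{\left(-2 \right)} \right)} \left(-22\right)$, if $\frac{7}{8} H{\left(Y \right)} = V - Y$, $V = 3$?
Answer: $3916$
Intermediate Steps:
$H{\left(Y \right)} = \frac{24}{7} - \frac{8 Y}{7}$ ($H{\left(Y \right)} = \frac{8 \left(3 - Y\right)}{7} = \frac{24}{7} - \frac{8 Y}{7}$)
$z{\left(c,K \right)} = -2 + 8 c$ ($z{\left(c,K \right)} = 6 c + \left(\left(-2 + c\right) + c\right) = 6 c + \left(-2 + 2 c\right) = -2 + 8 c$)
$z{\left(-22,-8 + H{\left(-2 \right)} \right)} \left(-22\right) = \left(-2 + 8 \left(-22\right)\right) \left(-22\right) = \left(-2 - 176\right) \left(-22\right) = \left(-178\right) \left(-22\right) = 3916$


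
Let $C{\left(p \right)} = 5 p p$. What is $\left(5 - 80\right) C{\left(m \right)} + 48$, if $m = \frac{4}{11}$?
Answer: $- \frac{192}{121} \approx -1.5868$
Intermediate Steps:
$m = \frac{4}{11}$ ($m = 4 \cdot \frac{1}{11} = \frac{4}{11} \approx 0.36364$)
$C{\left(p \right)} = 5 p^{2}$
$\left(5 - 80\right) C{\left(m \right)} + 48 = \left(5 - 80\right) 5 \left(\frac{4}{11}\right)^{2} + 48 = \left(5 - 80\right) 5 \cdot \frac{16}{121} + 48 = \left(-75\right) \frac{80}{121} + 48 = - \frac{6000}{121} + 48 = - \frac{192}{121}$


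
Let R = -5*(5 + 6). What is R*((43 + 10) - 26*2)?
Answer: -55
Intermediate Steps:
R = -55 (R = -5*11 = -55)
R*((43 + 10) - 26*2) = -55*((43 + 10) - 26*2) = -55*(53 - 52) = -55*1 = -55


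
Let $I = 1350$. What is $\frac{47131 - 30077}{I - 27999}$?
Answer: $- \frac{17054}{26649} \approx -0.63995$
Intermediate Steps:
$\frac{47131 - 30077}{I - 27999} = \frac{47131 - 30077}{1350 - 27999} = \frac{17054}{-26649} = 17054 \left(- \frac{1}{26649}\right) = - \frac{17054}{26649}$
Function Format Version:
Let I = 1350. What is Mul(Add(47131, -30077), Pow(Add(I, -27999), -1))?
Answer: Rational(-17054, 26649) ≈ -0.63995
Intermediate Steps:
Mul(Add(47131, -30077), Pow(Add(I, -27999), -1)) = Mul(Add(47131, -30077), Pow(Add(1350, -27999), -1)) = Mul(17054, Pow(-26649, -1)) = Mul(17054, Rational(-1, 26649)) = Rational(-17054, 26649)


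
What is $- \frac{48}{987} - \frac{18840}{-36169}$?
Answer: $\frac{802808}{1699943} \approx 0.47226$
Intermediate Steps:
$- \frac{48}{987} - \frac{18840}{-36169} = \left(-48\right) \frac{1}{987} - - \frac{18840}{36169} = - \frac{16}{329} + \frac{18840}{36169} = \frac{802808}{1699943}$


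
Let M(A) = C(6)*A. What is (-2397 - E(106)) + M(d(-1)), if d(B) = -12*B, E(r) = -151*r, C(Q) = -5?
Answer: 13549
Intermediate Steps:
M(A) = -5*A
(-2397 - E(106)) + M(d(-1)) = (-2397 - (-151)*106) - (-60)*(-1) = (-2397 - 1*(-16006)) - 5*12 = (-2397 + 16006) - 60 = 13609 - 60 = 13549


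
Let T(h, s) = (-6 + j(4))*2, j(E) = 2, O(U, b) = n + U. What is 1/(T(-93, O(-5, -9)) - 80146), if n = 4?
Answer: -1/80154 ≈ -1.2476e-5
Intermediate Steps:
O(U, b) = 4 + U
T(h, s) = -8 (T(h, s) = (-6 + 2)*2 = -4*2 = -8)
1/(T(-93, O(-5, -9)) - 80146) = 1/(-8 - 80146) = 1/(-80154) = -1/80154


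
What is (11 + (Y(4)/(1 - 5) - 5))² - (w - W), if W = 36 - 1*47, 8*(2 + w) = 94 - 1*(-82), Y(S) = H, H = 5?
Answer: -135/16 ≈ -8.4375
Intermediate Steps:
Y(S) = 5
w = 20 (w = -2 + (94 - 1*(-82))/8 = -2 + (94 + 82)/8 = -2 + (⅛)*176 = -2 + 22 = 20)
W = -11 (W = 36 - 47 = -11)
(11 + (Y(4)/(1 - 5) - 5))² - (w - W) = (11 + (5/(1 - 5) - 5))² - (20 - 1*(-11)) = (11 + (5/(-4) - 5))² - (20 + 11) = (11 + (5*(-¼) - 5))² - 1*31 = (11 + (-5/4 - 5))² - 31 = (11 - 25/4)² - 31 = (19/4)² - 31 = 361/16 - 31 = -135/16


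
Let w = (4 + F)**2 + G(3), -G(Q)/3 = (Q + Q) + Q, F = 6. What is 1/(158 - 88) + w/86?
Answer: 1299/1505 ≈ 0.86312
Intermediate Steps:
G(Q) = -9*Q (G(Q) = -3*((Q + Q) + Q) = -3*(2*Q + Q) = -9*Q)
w = 73 (w = (4 + 6)**2 - 9*3 = 10**2 - 27 = 100 - 27 = 73)
1/(158 - 88) + w/86 = 1/(158 - 88) + 73/86 = 1/70 + (1/86)*73 = 1/70 + 73/86 = 1299/1505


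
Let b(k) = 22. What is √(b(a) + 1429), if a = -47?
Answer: √1451 ≈ 38.092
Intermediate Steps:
√(b(a) + 1429) = √(22 + 1429) = √1451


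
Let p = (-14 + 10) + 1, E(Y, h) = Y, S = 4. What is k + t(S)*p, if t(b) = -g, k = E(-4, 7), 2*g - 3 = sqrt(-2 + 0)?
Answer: 1/2 + 3*I*sqrt(2)/2 ≈ 0.5 + 2.1213*I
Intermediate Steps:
g = 3/2 + I*sqrt(2)/2 (g = 3/2 + sqrt(-2 + 0)/2 = 3/2 + sqrt(-2)/2 = 3/2 + (I*sqrt(2))/2 = 3/2 + I*sqrt(2)/2 ≈ 1.5 + 0.70711*I)
k = -4
t(b) = -3/2 - I*sqrt(2)/2 (t(b) = -(3/2 + I*sqrt(2)/2) = -3/2 - I*sqrt(2)/2)
p = -3 (p = -4 + 1 = -3)
k + t(S)*p = -4 + (-3/2 - I*sqrt(2)/2)*(-3) = -4 + (9/2 + 3*I*sqrt(2)/2) = 1/2 + 3*I*sqrt(2)/2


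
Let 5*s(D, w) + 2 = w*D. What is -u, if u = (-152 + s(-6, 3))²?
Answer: -24336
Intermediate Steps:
s(D, w) = -⅖ + D*w/5 (s(D, w) = -⅖ + (w*D)/5 = -⅖ + (D*w)/5 = -⅖ + D*w/5)
u = 24336 (u = (-152 + (-⅖ + (⅕)*(-6)*3))² = (-152 + (-⅖ - 18/5))² = (-152 - 4)² = (-156)² = 24336)
-u = -1*24336 = -24336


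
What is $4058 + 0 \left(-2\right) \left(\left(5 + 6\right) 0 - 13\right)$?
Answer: $4058$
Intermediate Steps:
$4058 + 0 \left(-2\right) \left(\left(5 + 6\right) 0 - 13\right) = 4058 + 0 \left(11 \cdot 0 - 13\right) = 4058 + 0 \left(0 - 13\right) = 4058 + 0 \left(-13\right) = 4058 + 0 = 4058$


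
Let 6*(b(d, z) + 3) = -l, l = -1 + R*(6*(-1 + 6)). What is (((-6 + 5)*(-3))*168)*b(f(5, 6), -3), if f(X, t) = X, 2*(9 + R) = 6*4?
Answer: -8988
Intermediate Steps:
R = 3 (R = -9 + (6*4)/2 = -9 + (½)*24 = -9 + 12 = 3)
l = 89 (l = -1 + 3*(6*(-1 + 6)) = -1 + 3*(6*5) = -1 + 3*30 = -1 + 90 = 89)
b(d, z) = -107/6 (b(d, z) = -3 + (-1*89)/6 = -3 + (⅙)*(-89) = -3 - 89/6 = -107/6)
(((-6 + 5)*(-3))*168)*b(f(5, 6), -3) = (((-6 + 5)*(-3))*168)*(-107/6) = (-1*(-3)*168)*(-107/6) = (3*168)*(-107/6) = 504*(-107/6) = -8988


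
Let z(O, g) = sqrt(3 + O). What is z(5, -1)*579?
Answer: 1158*sqrt(2) ≈ 1637.7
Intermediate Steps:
z(5, -1)*579 = sqrt(3 + 5)*579 = sqrt(8)*579 = (2*sqrt(2))*579 = 1158*sqrt(2)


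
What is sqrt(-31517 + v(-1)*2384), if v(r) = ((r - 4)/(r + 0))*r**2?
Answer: I*sqrt(19597) ≈ 139.99*I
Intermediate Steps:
v(r) = r*(-4 + r) (v(r) = ((-4 + r)/r)*r**2 = r*(-4 + r))
sqrt(-31517 + v(-1)*2384) = sqrt(-31517 - (-4 - 1)*2384) = sqrt(-31517 - 1*(-5)*2384) = sqrt(-31517 + 5*2384) = sqrt(-31517 + 11920) = sqrt(-19597) = I*sqrt(19597)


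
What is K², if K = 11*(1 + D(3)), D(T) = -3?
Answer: 484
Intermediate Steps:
K = -22 (K = 11*(1 - 3) = 11*(-2) = -22)
K² = (-22)² = 484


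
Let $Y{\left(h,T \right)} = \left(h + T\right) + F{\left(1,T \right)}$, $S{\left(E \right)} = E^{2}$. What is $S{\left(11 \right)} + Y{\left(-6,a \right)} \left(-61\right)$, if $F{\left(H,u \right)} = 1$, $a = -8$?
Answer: $914$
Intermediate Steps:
$Y{\left(h,T \right)} = 1 + T + h$ ($Y{\left(h,T \right)} = \left(h + T\right) + 1 = \left(T + h\right) + 1 = 1 + T + h$)
$S{\left(11 \right)} + Y{\left(-6,a \right)} \left(-61\right) = 11^{2} + \left(1 - 8 - 6\right) \left(-61\right) = 121 - -793 = 121 + 793 = 914$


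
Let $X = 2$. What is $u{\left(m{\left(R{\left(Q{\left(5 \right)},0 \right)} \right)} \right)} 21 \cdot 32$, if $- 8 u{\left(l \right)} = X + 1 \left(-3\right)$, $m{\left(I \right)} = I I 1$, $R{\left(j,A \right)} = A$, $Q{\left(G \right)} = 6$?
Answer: $84$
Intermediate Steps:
$m{\left(I \right)} = I^{2}$ ($m{\left(I \right)} = I^{2} \cdot 1 = I^{2}$)
$u{\left(l \right)} = \frac{1}{8}$ ($u{\left(l \right)} = - \frac{2 + 1 \left(-3\right)}{8} = - \frac{2 - 3}{8} = \left(- \frac{1}{8}\right) \left(-1\right) = \frac{1}{8}$)
$u{\left(m{\left(R{\left(Q{\left(5 \right)},0 \right)} \right)} \right)} 21 \cdot 32 = \frac{1}{8} \cdot 21 \cdot 32 = \frac{21}{8} \cdot 32 = 84$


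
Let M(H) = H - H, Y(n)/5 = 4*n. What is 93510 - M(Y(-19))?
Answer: 93510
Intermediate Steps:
Y(n) = 20*n (Y(n) = 5*(4*n) = 20*n)
M(H) = 0
93510 - M(Y(-19)) = 93510 - 1*0 = 93510 + 0 = 93510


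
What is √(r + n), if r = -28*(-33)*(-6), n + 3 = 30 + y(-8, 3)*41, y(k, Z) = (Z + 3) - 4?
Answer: I*√5435 ≈ 73.722*I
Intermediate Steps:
y(k, Z) = -1 + Z (y(k, Z) = (3 + Z) - 4 = -1 + Z)
n = 109 (n = -3 + (30 + (-1 + 3)*41) = -3 + (30 + 2*41) = -3 + (30 + 82) = -3 + 112 = 109)
r = -5544 (r = 924*(-6) = -5544)
√(r + n) = √(-5544 + 109) = √(-5435) = I*√5435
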